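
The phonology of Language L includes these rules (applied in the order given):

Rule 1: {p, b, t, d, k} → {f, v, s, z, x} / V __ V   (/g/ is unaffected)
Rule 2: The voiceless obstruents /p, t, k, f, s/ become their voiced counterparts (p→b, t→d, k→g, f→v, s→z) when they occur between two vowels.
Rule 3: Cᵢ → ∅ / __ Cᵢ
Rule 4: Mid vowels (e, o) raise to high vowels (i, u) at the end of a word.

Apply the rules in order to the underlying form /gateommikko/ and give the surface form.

gazeomiku

Rule 1 (intervocalic spirantization): /t/ is a stop between vowels /a/ and /e/, so it spirantizes to the fricative [s]. /gateommikko/ → gaseommikko.
Rule 2 (intervocalic voicing): /s/ is a voiceless obstruent between vowels /a/ and /e/, so it voices to [z]. /gaseommikko/ → gazeommikko.
Rule 3 (degemination): /mm/ is a geminate; the first /m/ deletes. /kk/ is a geminate; the first /k/ deletes. /gazeommikko/ → gazeomiko.
Rule 4 (final vowel raising): /o/ is a mid vowel in word-final position, so it raises to [u]. /gazeomiko/ → gazeomiku.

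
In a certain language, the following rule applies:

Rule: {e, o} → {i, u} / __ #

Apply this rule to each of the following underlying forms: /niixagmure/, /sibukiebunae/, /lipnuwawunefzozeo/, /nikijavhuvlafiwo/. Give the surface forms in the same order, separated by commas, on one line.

niixagmuri, sibukiebunai, lipnuwawunefzozeu, nikijavhuvlafiwu

/niixagmure/: /e/ is a mid vowel in word-final position, so it raises to [i]. → [niixagmuri].
/sibukiebunae/: /e/ is a mid vowel in word-final position, so it raises to [i]. → [sibukiebunai].
/lipnuwawunefzozeo/: /o/ is a mid vowel in word-final position, so it raises to [u]. → [lipnuwawunefzozeu].
/nikijavhuvlafiwo/: /o/ is a mid vowel in word-final position, so it raises to [u]. → [nikijavhuvlafiwu].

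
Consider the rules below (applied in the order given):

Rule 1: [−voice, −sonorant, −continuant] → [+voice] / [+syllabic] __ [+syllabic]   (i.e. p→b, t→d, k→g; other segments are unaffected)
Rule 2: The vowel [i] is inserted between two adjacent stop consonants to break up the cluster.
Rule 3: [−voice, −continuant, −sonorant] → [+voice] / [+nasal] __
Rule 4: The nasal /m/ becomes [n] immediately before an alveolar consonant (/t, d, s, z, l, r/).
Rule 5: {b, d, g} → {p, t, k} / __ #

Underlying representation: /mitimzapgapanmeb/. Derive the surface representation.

midinzapigabanmep

Rule 1 (intervocalic voicing): /t/ is a voiceless stop between vowels /i/ and /i/, so it voices to [d]. /p/ is a voiceless stop between vowels /a/ and /a/, so it voices to [b]. /mitimzapgapanmeb/ → midimzapgabanmeb.
Rule 2 (stop-cluster i-epenthesis): /p/ and /g/ form a stop–stop cluster, so [i] is inserted between them. /midimzapgabanmeb/ → midimzapigabanmeb.
Rule 3 (post-nasal voicing): no segment meets the environment; /midimzapigabanmeb/ is unchanged.
Rule 4 (nasal place assimilation): /m/ precedes the alveolar consonant /z/, so it assimilates in place to [n]. /midimzapigabanmeb/ → midinzapigabanmeb.
Rule 5 (final devoicing): /b/ is a voiced stop in word-final position, so it devoices to [p]. /midinzapigabanmeb/ → midinzapigabanmep.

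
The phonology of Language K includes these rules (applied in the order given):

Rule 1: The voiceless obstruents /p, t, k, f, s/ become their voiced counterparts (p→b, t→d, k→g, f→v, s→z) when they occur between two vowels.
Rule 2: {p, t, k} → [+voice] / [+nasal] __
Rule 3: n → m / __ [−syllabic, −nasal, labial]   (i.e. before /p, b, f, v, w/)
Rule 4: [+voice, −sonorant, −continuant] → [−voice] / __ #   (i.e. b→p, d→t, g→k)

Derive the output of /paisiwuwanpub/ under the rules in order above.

Rule 1 (intervocalic voicing): /s/ is a voiceless obstruent between vowels /i/ and /i/, so it voices to [z]. /paisiwuwanpub/ → paiziwuwanpub.
Rule 2 (post-nasal voicing): /p/ is a voiceless stop immediately after the nasal /n/, so it voices to [b]. /paiziwuwanpub/ → paiziwuwanbub.
Rule 3 (nasal place assimilation): /n/ precedes the labial consonant /b/, so it assimilates in place to [m]. /paiziwuwanbub/ → paiziwuwambub.
Rule 4 (final devoicing): /b/ is a voiced stop in word-final position, so it devoices to [p]. /paiziwuwambub/ → paiziwuwambup.

paiziwuwambup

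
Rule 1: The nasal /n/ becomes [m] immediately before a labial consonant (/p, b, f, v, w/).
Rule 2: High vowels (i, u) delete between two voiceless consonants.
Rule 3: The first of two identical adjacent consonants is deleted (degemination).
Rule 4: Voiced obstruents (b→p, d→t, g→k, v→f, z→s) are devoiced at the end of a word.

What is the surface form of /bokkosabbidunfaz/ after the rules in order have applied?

Rule 1 (nasal place assimilation): /n/ precedes the labial consonant /f/, so it assimilates in place to [m]. /bokkosabbidunfaz/ → bokkosabbidumfaz.
Rule 2 (high vowel syncope): no segment meets the environment; /bokkosabbidumfaz/ is unchanged.
Rule 3 (degemination): /kk/ is a geminate; the first /k/ deletes. /bb/ is a geminate; the first /b/ deletes. /bokkosabbidumfaz/ → bokosabidumfaz.
Rule 4 (final devoicing): /z/ is a voiced obstruent in word-final position, so it devoices to [s]. /bokosabidumfaz/ → bokosabidumfas.

bokosabidumfas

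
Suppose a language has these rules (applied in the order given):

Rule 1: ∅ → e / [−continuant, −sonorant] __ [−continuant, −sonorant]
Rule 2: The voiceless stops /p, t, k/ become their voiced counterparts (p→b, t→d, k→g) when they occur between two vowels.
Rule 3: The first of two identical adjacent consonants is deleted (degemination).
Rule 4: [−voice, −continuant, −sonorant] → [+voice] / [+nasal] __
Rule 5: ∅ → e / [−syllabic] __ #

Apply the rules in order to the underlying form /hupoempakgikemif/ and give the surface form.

Rule 1 (stop-cluster e-epenthesis): /k/ and /g/ form a stop–stop cluster, so [e] is inserted between them. /hupoempakgikemif/ → hupoempakegikemif.
Rule 2 (intervocalic voicing): /p/ is a voiceless stop between vowels /u/ and /o/, so it voices to [b]. /k/ is a voiceless stop between vowels /a/ and /e/, so it voices to [g]. /k/ is a voiceless stop between vowels /i/ and /e/, so it voices to [g]. /hupoempakegikemif/ → huboempagegigemif.
Rule 3 (degemination): no segment meets the environment; /huboempagegigemif/ is unchanged.
Rule 4 (post-nasal voicing): /p/ is a voiceless stop immediately after the nasal /m/, so it voices to [b]. /huboempagegigemif/ → huboembagegigemif.
Rule 5 (final e-epenthesis): the form ends in the consonant /f/, so [e] is inserted word-finally. /huboembagegigemif/ → huboembagegigemife.

huboembagegigemife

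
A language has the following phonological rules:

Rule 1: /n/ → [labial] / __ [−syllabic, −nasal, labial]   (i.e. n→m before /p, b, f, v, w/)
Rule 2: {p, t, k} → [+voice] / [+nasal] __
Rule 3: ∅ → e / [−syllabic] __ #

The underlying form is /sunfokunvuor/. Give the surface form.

Rule 1 (nasal place assimilation): /n/ precedes the labial consonant /f/, so it assimilates in place to [m]. /n/ precedes the labial consonant /v/, so it assimilates in place to [m]. /sunfokunvuor/ → sumfokumvuor.
Rule 2 (post-nasal voicing): no segment meets the environment; /sumfokumvuor/ is unchanged.
Rule 3 (final e-epenthesis): the form ends in the consonant /r/, so [e] is inserted word-finally. /sumfokumvuor/ → sumfokumvuore.

sumfokumvuore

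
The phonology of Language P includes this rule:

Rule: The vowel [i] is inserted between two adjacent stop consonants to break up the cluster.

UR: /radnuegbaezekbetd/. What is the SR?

radnuegibaezekibetid

/g/ and /b/ form a stop–stop cluster, so [i] is inserted between them.
/k/ and /b/ form a stop–stop cluster, so [i] is inserted between them.
/t/ and /d/ form a stop–stop cluster, so [i] is inserted between them.
Surface form: [radnuegibaezekibetid].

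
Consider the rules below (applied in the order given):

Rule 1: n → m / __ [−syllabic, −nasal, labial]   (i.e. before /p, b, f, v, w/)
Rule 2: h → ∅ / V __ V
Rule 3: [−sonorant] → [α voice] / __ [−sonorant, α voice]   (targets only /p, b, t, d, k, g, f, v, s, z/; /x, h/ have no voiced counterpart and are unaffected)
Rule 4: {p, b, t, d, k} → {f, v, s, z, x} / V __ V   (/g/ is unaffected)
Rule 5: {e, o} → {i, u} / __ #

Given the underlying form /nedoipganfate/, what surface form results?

nezoibgamfasi

Rule 1 (nasal place assimilation): /n/ precedes the labial consonant /f/, so it assimilates in place to [m]. /nedoipganfate/ → nedoipgamfate.
Rule 2 (intervocalic h-deletion): no segment meets the environment; /nedoipgamfate/ is unchanged.
Rule 3 (regressive voicing assimilation): /p/ precedes the voiced obstruent /g/, so it voices to [b] by assimilation. /nedoipgamfate/ → nedoibgamfate.
Rule 4 (intervocalic spirantization): /d/ is a stop between vowels /e/ and /o/, so it spirantizes to the fricative [z]. /t/ is a stop between vowels /a/ and /e/, so it spirantizes to the fricative [s]. /nedoibgamfate/ → nezoibgamfase.
Rule 5 (final vowel raising): /e/ is a mid vowel in word-final position, so it raises to [i]. /nezoibgamfase/ → nezoibgamfasi.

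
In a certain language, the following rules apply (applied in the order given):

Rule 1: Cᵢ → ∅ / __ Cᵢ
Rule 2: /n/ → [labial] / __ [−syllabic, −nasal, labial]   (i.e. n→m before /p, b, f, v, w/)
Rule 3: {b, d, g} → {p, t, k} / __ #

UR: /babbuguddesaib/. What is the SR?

babugudesaip

Rule 1 (degemination): /bb/ is a geminate; the first /b/ deletes. /dd/ is a geminate; the first /d/ deletes. /babbuguddesaib/ → babugudesaib.
Rule 2 (nasal place assimilation): no segment meets the environment; /babugudesaib/ is unchanged.
Rule 3 (final devoicing): /b/ is a voiced stop in word-final position, so it devoices to [p]. /babugudesaib/ → babugudesaip.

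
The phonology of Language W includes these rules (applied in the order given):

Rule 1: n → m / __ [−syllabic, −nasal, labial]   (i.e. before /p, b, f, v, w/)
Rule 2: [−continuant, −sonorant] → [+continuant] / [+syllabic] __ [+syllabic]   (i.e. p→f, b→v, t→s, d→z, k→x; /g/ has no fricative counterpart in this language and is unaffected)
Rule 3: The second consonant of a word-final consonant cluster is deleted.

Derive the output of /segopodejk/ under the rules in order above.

Rule 1 (nasal place assimilation): no segment meets the environment; /segopodejk/ is unchanged.
Rule 2 (intervocalic spirantization): /p/ is a stop between vowels /o/ and /o/, so it spirantizes to the fricative [f]. /d/ is a stop between vowels /o/ and /e/, so it spirantizes to the fricative [z]. /segopodejk/ → segofozejk.
Rule 3 (final cluster simplification): /k/ is the second consonant of a word-final cluster /jk/, so it deletes. /segofozejk/ → segofozej.

segofozej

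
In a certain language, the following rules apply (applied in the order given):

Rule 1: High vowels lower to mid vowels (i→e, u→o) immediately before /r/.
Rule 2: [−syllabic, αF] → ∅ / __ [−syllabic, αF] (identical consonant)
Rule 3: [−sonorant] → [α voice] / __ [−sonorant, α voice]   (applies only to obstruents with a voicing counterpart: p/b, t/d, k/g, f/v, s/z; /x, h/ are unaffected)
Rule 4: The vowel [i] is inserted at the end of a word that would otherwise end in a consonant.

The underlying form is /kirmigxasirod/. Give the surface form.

Rule 1 (pre-rhotic lowering): /i/ is a high vowel immediately before /r/, so it lowers to [e]. /i/ is a high vowel immediately before /r/, so it lowers to [e]. /kirmigxasirod/ → kermigxaserod.
Rule 2 (degemination): no segment meets the environment; /kermigxaserod/ is unchanged.
Rule 3 (regressive voicing assimilation): /g/ precedes the voiceless obstruent /x/, so it devoices to [k] by assimilation. /kermigxaserod/ → kermikxaserod.
Rule 4 (final i-epenthesis): the form ends in the consonant /d/, so [i] is inserted word-finally. /kermikxaserod/ → kermikxaserodi.

kermikxaserodi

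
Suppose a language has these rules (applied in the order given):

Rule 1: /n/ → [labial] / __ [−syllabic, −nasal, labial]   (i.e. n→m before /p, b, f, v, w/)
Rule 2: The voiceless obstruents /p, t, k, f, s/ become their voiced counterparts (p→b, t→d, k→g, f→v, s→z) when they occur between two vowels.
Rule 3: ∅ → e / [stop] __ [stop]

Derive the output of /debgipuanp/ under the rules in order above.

debegibuamp

Rule 1 (nasal place assimilation): /n/ precedes the labial consonant /p/, so it assimilates in place to [m]. /debgipuanp/ → debgipuamp.
Rule 2 (intervocalic voicing): /p/ is a voiceless obstruent between vowels /i/ and /u/, so it voices to [b]. /debgipuamp/ → debgibuamp.
Rule 3 (stop-cluster e-epenthesis): /b/ and /g/ form a stop–stop cluster, so [e] is inserted between them. /debgibuamp/ → debegibuamp.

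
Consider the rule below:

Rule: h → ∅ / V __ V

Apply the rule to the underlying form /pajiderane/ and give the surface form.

pajiderane

No segment of /pajiderane/ meets the structural description of the rule, so the form surfaces unchanged.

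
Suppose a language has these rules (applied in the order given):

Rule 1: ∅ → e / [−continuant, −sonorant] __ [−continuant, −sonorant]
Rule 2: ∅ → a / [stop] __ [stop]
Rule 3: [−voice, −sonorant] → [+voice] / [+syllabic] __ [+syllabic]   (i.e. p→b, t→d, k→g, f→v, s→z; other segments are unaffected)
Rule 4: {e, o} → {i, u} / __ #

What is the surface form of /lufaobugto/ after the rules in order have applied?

luvaobugedu

Rule 1 (stop-cluster e-epenthesis): /g/ and /t/ form a stop–stop cluster, so [e] is inserted between them. /lufaobugto/ → lufaobugeto.
Rule 2 (stop-cluster a-epenthesis): no segment meets the environment; /lufaobugeto/ is unchanged.
Rule 3 (intervocalic voicing): /f/ is a voiceless obstruent between vowels /u/ and /a/, so it voices to [v]. /t/ is a voiceless obstruent between vowels /e/ and /o/, so it voices to [d]. /lufaobugeto/ → luvaobugedo.
Rule 4 (final vowel raising): /o/ is a mid vowel in word-final position, so it raises to [u]. /luvaobugedo/ → luvaobugedu.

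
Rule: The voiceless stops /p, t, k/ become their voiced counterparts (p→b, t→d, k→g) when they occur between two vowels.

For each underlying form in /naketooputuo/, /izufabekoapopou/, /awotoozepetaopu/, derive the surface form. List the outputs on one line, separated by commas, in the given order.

nagedoobuduo, izufabegoabobou, awodoozebedaobu

/naketooputuo/: /k/ is a voiceless stop between vowels /a/ and /e/, so it voices to [g]. /t/ is a voiceless stop between vowels /e/ and /o/, so it voices to [d]. /p/ is a voiceless stop between vowels /o/ and /u/, so it voices to [b]. /t/ is a voiceless stop between vowels /u/ and /u/, so it voices to [d]. → [nagedoobuduo].
/izufabekoapopou/: /k/ is a voiceless stop between vowels /e/ and /o/, so it voices to [g]. /p/ is a voiceless stop between vowels /a/ and /o/, so it voices to [b]. /p/ is a voiceless stop between vowels /o/ and /o/, so it voices to [b]. → [izufabegoabobou].
/awotoozepetaopu/: /t/ is a voiceless stop between vowels /o/ and /o/, so it voices to [d]. /p/ is a voiceless stop between vowels /e/ and /e/, so it voices to [b]. /t/ is a voiceless stop between vowels /e/ and /a/, so it voices to [d]. /p/ is a voiceless stop between vowels /o/ and /u/, so it voices to [b]. → [awodoozebedaobu].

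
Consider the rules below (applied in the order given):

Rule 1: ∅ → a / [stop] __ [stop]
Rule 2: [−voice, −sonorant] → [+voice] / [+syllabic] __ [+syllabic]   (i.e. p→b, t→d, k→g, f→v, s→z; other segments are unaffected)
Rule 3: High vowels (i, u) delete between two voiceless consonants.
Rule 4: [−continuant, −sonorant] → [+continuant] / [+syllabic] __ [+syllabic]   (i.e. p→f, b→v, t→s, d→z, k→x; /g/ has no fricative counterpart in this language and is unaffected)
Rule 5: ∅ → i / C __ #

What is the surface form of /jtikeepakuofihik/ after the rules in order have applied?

Rule 1 (stop-cluster a-epenthesis): no segment meets the environment; /jtikeepakuofihik/ is unchanged.
Rule 2 (intervocalic voicing): /k/ is a voiceless obstruent between vowels /i/ and /e/, so it voices to [g]. /p/ is a voiceless obstruent between vowels /e/ and /a/, so it voices to [b]. /k/ is a voiceless obstruent between vowels /a/ and /u/, so it voices to [g]. /f/ is a voiceless obstruent between vowels /o/ and /i/, so it voices to [v]. /jtikeepakuofihik/ → jtigeebaguovihik.
Rule 3 (high vowel syncope): /i/ is a high vowel flanked by voiceless consonants /h/ and /k/, so it deletes. /jtigeebaguovihik/ → jtigeebaguovihk.
Rule 4 (intervocalic spirantization): /b/ is a stop between vowels /e/ and /a/, so it spirantizes to the fricative [v]. /jtigeebaguovihk/ → jtigeevaguovihk.
Rule 5 (final i-epenthesis): the form ends in the consonant /k/, so [i] is inserted word-finally. /jtigeevaguovihk/ → jtigeevaguovihki.

jtigeevaguovihki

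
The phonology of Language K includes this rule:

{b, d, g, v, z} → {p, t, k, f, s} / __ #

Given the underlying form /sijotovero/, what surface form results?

No segment of /sijotovero/ meets the structural description of the rule, so the form surfaces unchanged.

sijotovero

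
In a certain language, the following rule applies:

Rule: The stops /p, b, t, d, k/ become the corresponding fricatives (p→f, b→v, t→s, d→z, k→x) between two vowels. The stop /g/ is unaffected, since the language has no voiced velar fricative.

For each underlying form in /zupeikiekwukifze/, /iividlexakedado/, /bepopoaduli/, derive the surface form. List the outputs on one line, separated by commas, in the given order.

/zupeikiekwukifze/: /p/ is a stop between vowels /u/ and /e/, so it spirantizes to the fricative [f]. /k/ is a stop between vowels /i/ and /i/, so it spirantizes to the fricative [x]. /k/ is a stop between vowels /u/ and /i/, so it spirantizes to the fricative [x]. → [zufeixiekwuxifze].
/iividlexakedado/: /k/ is a stop between vowels /a/ and /e/, so it spirantizes to the fricative [x]. /d/ is a stop between vowels /e/ and /a/, so it spirantizes to the fricative [z]. /d/ is a stop between vowels /a/ and /o/, so it spirantizes to the fricative [z]. → [iividlexaxezazo].
/bepopoaduli/: /p/ is a stop between vowels /e/ and /o/, so it spirantizes to the fricative [f]. /p/ is a stop between vowels /o/ and /o/, so it spirantizes to the fricative [f]. /d/ is a stop between vowels /a/ and /u/, so it spirantizes to the fricative [z]. → [befofoazuli].

zufeixiekwuxifze, iividlexaxezazo, befofoazuli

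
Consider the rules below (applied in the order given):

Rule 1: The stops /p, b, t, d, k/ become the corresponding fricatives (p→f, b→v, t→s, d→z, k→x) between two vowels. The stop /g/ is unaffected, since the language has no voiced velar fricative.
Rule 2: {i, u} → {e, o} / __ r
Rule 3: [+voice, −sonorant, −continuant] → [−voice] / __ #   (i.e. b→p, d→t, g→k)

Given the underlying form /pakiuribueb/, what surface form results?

paxiorivuep

Rule 1 (intervocalic spirantization): /k/ is a stop between vowels /a/ and /i/, so it spirantizes to the fricative [x]. /b/ is a stop between vowels /i/ and /u/, so it spirantizes to the fricative [v]. /pakiuribueb/ → paxiurivueb.
Rule 2 (pre-rhotic lowering): /u/ is a high vowel immediately before /r/, so it lowers to [o]. /paxiurivueb/ → paxiorivueb.
Rule 3 (final devoicing): /b/ is a voiced stop in word-final position, so it devoices to [p]. /paxiorivueb/ → paxiorivuep.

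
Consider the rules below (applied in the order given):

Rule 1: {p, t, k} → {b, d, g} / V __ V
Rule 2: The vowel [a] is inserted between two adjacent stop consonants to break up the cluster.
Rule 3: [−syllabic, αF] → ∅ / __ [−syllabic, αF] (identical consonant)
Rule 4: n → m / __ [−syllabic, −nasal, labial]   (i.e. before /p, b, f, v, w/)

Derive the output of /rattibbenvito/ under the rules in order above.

Rule 1 (intervocalic voicing): /t/ is a voiceless stop between vowels /i/ and /o/, so it voices to [d]. /rattibbenvito/ → rattibbenvido.
Rule 2 (stop-cluster a-epenthesis): /t/ and /t/ form a stop–stop cluster, so [a] is inserted between them. /b/ and /b/ form a stop–stop cluster, so [a] is inserted between them. /rattibbenvido/ → ratatibabenvido.
Rule 3 (degemination): no segment meets the environment; /ratatibabenvido/ is unchanged.
Rule 4 (nasal place assimilation): /n/ precedes the labial consonant /v/, so it assimilates in place to [m]. /ratatibabenvido/ → ratatibabemvido.

ratatibabemvido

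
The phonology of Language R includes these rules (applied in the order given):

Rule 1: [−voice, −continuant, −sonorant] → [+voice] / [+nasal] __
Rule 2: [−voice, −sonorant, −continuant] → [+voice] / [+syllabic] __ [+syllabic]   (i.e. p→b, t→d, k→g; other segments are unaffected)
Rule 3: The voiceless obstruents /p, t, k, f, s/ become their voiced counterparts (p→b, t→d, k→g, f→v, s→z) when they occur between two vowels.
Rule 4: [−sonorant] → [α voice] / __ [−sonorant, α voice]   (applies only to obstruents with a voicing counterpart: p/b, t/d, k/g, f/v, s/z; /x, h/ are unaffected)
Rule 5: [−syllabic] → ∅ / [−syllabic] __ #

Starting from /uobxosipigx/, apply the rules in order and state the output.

Rule 1 (post-nasal voicing): no segment meets the environment; /uobxosipigx/ is unchanged.
Rule 2 (intervocalic voicing): /p/ is a voiceless stop between vowels /i/ and /i/, so it voices to [b]. /uobxosipigx/ → uobxosibigx.
Rule 3 (intervocalic voicing): /s/ is a voiceless obstruent between vowels /o/ and /i/, so it voices to [z]. /uobxosibigx/ → uobxozibigx.
Rule 4 (regressive voicing assimilation): /b/ precedes the voiceless obstruent /x/, so it devoices to [p] by assimilation. /g/ precedes the voiceless obstruent /x/, so it devoices to [k] by assimilation. /uobxozibigx/ → uopxozibikx.
Rule 5 (final cluster simplification): /x/ is the second consonant of a word-final cluster /kx/, so it deletes. /uopxozibikx/ → uopxozibik.

uopxozibik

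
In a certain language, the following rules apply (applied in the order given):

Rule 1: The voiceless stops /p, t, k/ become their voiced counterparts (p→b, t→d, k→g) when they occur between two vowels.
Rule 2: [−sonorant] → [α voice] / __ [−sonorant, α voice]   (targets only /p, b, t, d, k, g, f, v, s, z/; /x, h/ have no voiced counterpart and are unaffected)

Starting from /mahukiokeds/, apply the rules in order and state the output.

mahugiogets

Rule 1 (intervocalic voicing): /k/ is a voiceless stop between vowels /u/ and /i/, so it voices to [g]. /k/ is a voiceless stop between vowels /o/ and /e/, so it voices to [g]. /mahukiokeds/ → mahugiogeds.
Rule 2 (regressive voicing assimilation): /d/ precedes the voiceless obstruent /s/, so it devoices to [t] by assimilation. /mahugiogeds/ → mahugiogets.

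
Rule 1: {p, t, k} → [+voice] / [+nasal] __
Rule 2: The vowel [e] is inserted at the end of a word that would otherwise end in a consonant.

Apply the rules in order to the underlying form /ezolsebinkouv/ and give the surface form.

ezolsebingouve

Rule 1 (post-nasal voicing): /k/ is a voiceless stop immediately after the nasal /n/, so it voices to [g]. /ezolsebinkouv/ → ezolsebingouv.
Rule 2 (final e-epenthesis): the form ends in the consonant /v/, so [e] is inserted word-finally. /ezolsebingouv/ → ezolsebingouve.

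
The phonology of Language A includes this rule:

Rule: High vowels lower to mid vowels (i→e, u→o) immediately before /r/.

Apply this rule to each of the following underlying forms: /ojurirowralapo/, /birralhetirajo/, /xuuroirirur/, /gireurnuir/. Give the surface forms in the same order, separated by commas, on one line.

/ojurirowralapo/: /u/ is a high vowel immediately before /r/, so it lowers to [o]. /i/ is a high vowel immediately before /r/, so it lowers to [e]. → [ojorerowralapo].
/birralhetirajo/: /i/ is a high vowel immediately before /r/, so it lowers to [e]. /i/ is a high vowel immediately before /r/, so it lowers to [e]. → [berralheterajo].
/xuuroirirur/: /u/ is a high vowel immediately before /r/, so it lowers to [o]. /i/ is a high vowel immediately before /r/, so it lowers to [e]. /i/ is a high vowel immediately before /r/, so it lowers to [e]. /u/ is a high vowel immediately before /r/, so it lowers to [o]. → [xuoroereror].
/gireurnuir/: /i/ is a high vowel immediately before /r/, so it lowers to [e]. /u/ is a high vowel immediately before /r/, so it lowers to [o]. /i/ is a high vowel immediately before /r/, so it lowers to [e]. → [gereornuer].

ojorerowralapo, berralheterajo, xuoroereror, gereornuer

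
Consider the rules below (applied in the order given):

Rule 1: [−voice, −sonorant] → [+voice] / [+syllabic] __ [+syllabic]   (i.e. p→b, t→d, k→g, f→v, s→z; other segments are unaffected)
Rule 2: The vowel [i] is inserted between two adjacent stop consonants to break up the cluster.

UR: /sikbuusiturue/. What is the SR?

sikibuuzidurue

Rule 1 (intervocalic voicing): /s/ is a voiceless obstruent between vowels /u/ and /i/, so it voices to [z]. /t/ is a voiceless obstruent between vowels /i/ and /u/, so it voices to [d]. /sikbuusiturue/ → sikbuuzidurue.
Rule 2 (stop-cluster i-epenthesis): /k/ and /b/ form a stop–stop cluster, so [i] is inserted between them. /sikbuuzidurue/ → sikibuuzidurue.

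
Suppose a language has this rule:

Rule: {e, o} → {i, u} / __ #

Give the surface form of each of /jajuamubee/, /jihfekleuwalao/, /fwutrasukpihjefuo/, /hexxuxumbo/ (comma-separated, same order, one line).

jajuamubei, jihfekleuwalau, fwutrasukpihjefuu, hexxuxumbu

/jajuamubee/: /e/ is a mid vowel in word-final position, so it raises to [i]. → [jajuamubei].
/jihfekleuwalao/: /o/ is a mid vowel in word-final position, so it raises to [u]. → [jihfekleuwalau].
/fwutrasukpihjefuo/: /o/ is a mid vowel in word-final position, so it raises to [u]. → [fwutrasukpihjefuu].
/hexxuxumbo/: /o/ is a mid vowel in word-final position, so it raises to [u]. → [hexxuxumbu].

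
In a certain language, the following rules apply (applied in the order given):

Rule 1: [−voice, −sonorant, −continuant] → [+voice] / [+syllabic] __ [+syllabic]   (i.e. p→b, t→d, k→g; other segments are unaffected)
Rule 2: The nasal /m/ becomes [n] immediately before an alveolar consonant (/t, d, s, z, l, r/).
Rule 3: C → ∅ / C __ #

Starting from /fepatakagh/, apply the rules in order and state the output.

Rule 1 (intervocalic voicing): /p/ is a voiceless stop between vowels /e/ and /a/, so it voices to [b]. /t/ is a voiceless stop between vowels /a/ and /a/, so it voices to [d]. /k/ is a voiceless stop between vowels /a/ and /a/, so it voices to [g]. /fepatakagh/ → febadagagh.
Rule 2 (nasal place assimilation): no segment meets the environment; /febadagagh/ is unchanged.
Rule 3 (final cluster simplification): /h/ is the second consonant of a word-final cluster /gh/, so it deletes. /febadagagh/ → febadagag.

febadagag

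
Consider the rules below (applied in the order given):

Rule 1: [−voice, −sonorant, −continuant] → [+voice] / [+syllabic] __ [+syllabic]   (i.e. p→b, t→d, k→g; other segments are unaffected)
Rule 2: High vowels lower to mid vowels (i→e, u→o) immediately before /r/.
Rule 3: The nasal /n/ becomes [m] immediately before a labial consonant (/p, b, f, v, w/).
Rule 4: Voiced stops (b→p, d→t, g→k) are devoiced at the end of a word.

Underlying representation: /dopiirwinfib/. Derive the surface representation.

dobierwimfip

Rule 1 (intervocalic voicing): /p/ is a voiceless stop between vowels /o/ and /i/, so it voices to [b]. /dopiirwinfib/ → dobiirwinfib.
Rule 2 (pre-rhotic lowering): /i/ is a high vowel immediately before /r/, so it lowers to [e]. /dobiirwinfib/ → dobierwinfib.
Rule 3 (nasal place assimilation): /n/ precedes the labial consonant /f/, so it assimilates in place to [m]. /dobierwinfib/ → dobierwimfib.
Rule 4 (final devoicing): /b/ is a voiced stop in word-final position, so it devoices to [p]. /dobierwimfib/ → dobierwimfip.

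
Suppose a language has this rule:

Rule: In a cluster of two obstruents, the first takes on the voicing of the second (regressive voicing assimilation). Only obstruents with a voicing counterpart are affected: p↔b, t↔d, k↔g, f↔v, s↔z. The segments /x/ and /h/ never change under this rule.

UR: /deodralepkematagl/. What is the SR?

deodralepkematagl

No segment of /deodralepkematagl/ meets the structural description of the rule, so the form surfaces unchanged.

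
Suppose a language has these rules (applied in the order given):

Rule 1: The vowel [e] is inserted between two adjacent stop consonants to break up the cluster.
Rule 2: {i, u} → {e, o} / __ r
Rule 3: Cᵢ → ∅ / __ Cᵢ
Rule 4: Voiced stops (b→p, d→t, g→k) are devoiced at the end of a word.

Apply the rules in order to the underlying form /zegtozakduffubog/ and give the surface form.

Rule 1 (stop-cluster e-epenthesis): /g/ and /t/ form a stop–stop cluster, so [e] is inserted between them. /k/ and /d/ form a stop–stop cluster, so [e] is inserted between them. /zegtozakduffubog/ → zegetozakeduffubog.
Rule 2 (pre-rhotic lowering): no segment meets the environment; /zegetozakeduffubog/ is unchanged.
Rule 3 (degemination): /ff/ is a geminate; the first /f/ deletes. /zegetozakeduffubog/ → zegetozakedufubog.
Rule 4 (final devoicing): /g/ is a voiced stop in word-final position, so it devoices to [k]. /zegetozakedufubog/ → zegetozakedufubok.

zegetozakedufubok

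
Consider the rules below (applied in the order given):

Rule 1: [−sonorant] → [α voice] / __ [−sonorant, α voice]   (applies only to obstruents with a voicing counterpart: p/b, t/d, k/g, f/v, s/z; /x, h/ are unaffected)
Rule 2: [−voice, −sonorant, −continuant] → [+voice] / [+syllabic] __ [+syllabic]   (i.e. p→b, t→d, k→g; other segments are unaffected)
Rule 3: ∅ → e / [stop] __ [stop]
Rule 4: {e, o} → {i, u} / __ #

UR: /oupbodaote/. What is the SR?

oubebodaodi

Rule 1 (regressive voicing assimilation): /p/ precedes the voiced obstruent /b/, so it voices to [b] by assimilation. /oupbodaote/ → oubbodaote.
Rule 2 (intervocalic voicing): /t/ is a voiceless stop between vowels /o/ and /e/, so it voices to [d]. /oubbodaote/ → oubbodaode.
Rule 3 (stop-cluster e-epenthesis): /b/ and /b/ form a stop–stop cluster, so [e] is inserted between them. /oubbodaode/ → oubebodaode.
Rule 4 (final vowel raising): /e/ is a mid vowel in word-final position, so it raises to [i]. /oubebodaode/ → oubebodaodi.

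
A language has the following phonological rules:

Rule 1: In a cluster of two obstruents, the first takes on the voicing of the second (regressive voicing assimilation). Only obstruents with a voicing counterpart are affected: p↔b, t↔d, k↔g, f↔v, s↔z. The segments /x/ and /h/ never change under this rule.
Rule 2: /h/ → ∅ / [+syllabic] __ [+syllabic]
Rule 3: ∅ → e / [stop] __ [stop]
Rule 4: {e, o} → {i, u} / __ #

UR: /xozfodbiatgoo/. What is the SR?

Rule 1 (regressive voicing assimilation): /z/ precedes the voiceless obstruent /f/, so it devoices to [s] by assimilation. /t/ precedes the voiced obstruent /g/, so it voices to [d] by assimilation. /xozfodbiatgoo/ → xosfodbiadgoo.
Rule 2 (intervocalic h-deletion): no segment meets the environment; /xosfodbiadgoo/ is unchanged.
Rule 3 (stop-cluster e-epenthesis): /d/ and /b/ form a stop–stop cluster, so [e] is inserted between them. /d/ and /g/ form a stop–stop cluster, so [e] is inserted between them. /xosfodbiadgoo/ → xosfodebiadegoo.
Rule 4 (final vowel raising): /o/ is a mid vowel in word-final position, so it raises to [u]. /xosfodebiadegoo/ → xosfodebiadegou.

xosfodebiadegou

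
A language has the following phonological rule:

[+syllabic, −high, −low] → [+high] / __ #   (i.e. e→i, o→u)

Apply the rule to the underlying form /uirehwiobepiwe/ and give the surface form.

uirehwiobepiwi

Scanning /uirehwiobepiwe/: /e/ at position 4 is not in the conditioning environment; /o/ at position 8 is not in the conditioning environment; /e/ at position 10 is not in the conditioning environment; /e/ is a mid vowel in word-final position, so it raises to [i].
Result: [uirehwiobepiwi].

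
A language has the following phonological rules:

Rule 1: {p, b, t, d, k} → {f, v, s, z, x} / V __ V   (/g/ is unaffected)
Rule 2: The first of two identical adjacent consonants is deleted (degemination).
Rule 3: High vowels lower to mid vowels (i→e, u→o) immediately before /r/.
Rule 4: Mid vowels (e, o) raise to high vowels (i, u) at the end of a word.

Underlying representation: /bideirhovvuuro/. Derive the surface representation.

Rule 1 (intervocalic spirantization): /d/ is a stop between vowels /i/ and /e/, so it spirantizes to the fricative [z]. /bideirhovvuuro/ → bizeirhovvuuro.
Rule 2 (degemination): /vv/ is a geminate; the first /v/ deletes. /bizeirhovvuuro/ → bizeirhovuuro.
Rule 3 (pre-rhotic lowering): /i/ is a high vowel immediately before /r/, so it lowers to [e]. /u/ is a high vowel immediately before /r/, so it lowers to [o]. /bizeirhovuuro/ → bizeerhovuoro.
Rule 4 (final vowel raising): /o/ is a mid vowel in word-final position, so it raises to [u]. /bizeerhovuoro/ → bizeerhovuoru.

bizeerhovuoru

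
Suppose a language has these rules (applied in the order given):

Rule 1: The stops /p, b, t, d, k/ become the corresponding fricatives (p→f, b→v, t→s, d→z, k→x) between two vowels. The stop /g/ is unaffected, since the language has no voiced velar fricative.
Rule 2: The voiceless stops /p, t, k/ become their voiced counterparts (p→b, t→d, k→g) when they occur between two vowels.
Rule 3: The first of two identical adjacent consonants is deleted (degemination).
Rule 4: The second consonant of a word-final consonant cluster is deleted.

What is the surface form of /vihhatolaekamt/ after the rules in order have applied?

Rule 1 (intervocalic spirantization): /t/ is a stop between vowels /a/ and /o/, so it spirantizes to the fricative [s]. /k/ is a stop between vowels /e/ and /a/, so it spirantizes to the fricative [x]. /vihhatolaekamt/ → vihhasolaexamt.
Rule 2 (intervocalic voicing): no segment meets the environment; /vihhasolaexamt/ is unchanged.
Rule 3 (degemination): /hh/ is a geminate; the first /h/ deletes. /vihhasolaexamt/ → vihasolaexamt.
Rule 4 (final cluster simplification): /t/ is the second consonant of a word-final cluster /mt/, so it deletes. /vihasolaexamt/ → vihasolaexam.

vihasolaexam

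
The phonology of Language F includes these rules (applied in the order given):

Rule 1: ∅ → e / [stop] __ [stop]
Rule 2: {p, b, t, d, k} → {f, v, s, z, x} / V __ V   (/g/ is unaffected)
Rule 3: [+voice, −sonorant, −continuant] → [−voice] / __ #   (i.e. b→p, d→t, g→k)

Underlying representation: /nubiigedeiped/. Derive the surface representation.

nuviigezeifet

Rule 1 (stop-cluster e-epenthesis): no segment meets the environment; /nubiigedeiped/ is unchanged.
Rule 2 (intervocalic spirantization): /b/ is a stop between vowels /u/ and /i/, so it spirantizes to the fricative [v]. /d/ is a stop between vowels /e/ and /e/, so it spirantizes to the fricative [z]. /p/ is a stop between vowels /i/ and /e/, so it spirantizes to the fricative [f]. /nubiigedeiped/ → nuviigezeifed.
Rule 3 (final devoicing): /d/ is a voiced stop in word-final position, so it devoices to [t]. /nuviigezeifed/ → nuviigezeifet.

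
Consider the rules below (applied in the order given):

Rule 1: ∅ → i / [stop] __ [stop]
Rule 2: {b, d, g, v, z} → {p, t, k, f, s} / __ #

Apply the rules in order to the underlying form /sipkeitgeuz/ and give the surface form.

Rule 1 (stop-cluster i-epenthesis): /p/ and /k/ form a stop–stop cluster, so [i] is inserted between them. /t/ and /g/ form a stop–stop cluster, so [i] is inserted between them. /sipkeitgeuz/ → sipikeitigeuz.
Rule 2 (final devoicing): /z/ is a voiced obstruent in word-final position, so it devoices to [s]. /sipikeitigeuz/ → sipikeitigeus.

sipikeitigeus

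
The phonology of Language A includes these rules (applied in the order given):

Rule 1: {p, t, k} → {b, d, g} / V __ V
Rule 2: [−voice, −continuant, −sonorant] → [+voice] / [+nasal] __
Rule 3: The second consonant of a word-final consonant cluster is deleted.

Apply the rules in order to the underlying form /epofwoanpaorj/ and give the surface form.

ebofwoanbaor

Rule 1 (intervocalic voicing): /p/ is a voiceless stop between vowels /e/ and /o/, so it voices to [b]. /epofwoanpaorj/ → ebofwoanpaorj.
Rule 2 (post-nasal voicing): /p/ is a voiceless stop immediately after the nasal /n/, so it voices to [b]. /ebofwoanpaorj/ → ebofwoanbaorj.
Rule 3 (final cluster simplification): /j/ is the second consonant of a word-final cluster /rj/, so it deletes. /ebofwoanbaorj/ → ebofwoanbaor.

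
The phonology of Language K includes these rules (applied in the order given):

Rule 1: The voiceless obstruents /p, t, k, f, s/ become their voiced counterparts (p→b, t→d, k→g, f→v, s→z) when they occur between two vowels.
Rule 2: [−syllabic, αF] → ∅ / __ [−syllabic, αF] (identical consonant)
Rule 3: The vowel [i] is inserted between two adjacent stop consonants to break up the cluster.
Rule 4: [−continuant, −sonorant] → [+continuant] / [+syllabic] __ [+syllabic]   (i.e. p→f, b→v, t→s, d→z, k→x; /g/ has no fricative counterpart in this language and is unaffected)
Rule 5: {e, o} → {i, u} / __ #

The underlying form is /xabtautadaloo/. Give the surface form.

Rule 1 (intervocalic voicing): /t/ is a voiceless obstruent between vowels /u/ and /a/, so it voices to [d]. /xabtautadaloo/ → xabtaudadaloo.
Rule 2 (degemination): no segment meets the environment; /xabtaudadaloo/ is unchanged.
Rule 3 (stop-cluster i-epenthesis): /b/ and /t/ form a stop–stop cluster, so [i] is inserted between them. /xabtaudadaloo/ → xabitaudadaloo.
Rule 4 (intervocalic spirantization): /b/ is a stop between vowels /a/ and /i/, so it spirantizes to the fricative [v]. /t/ is a stop between vowels /i/ and /a/, so it spirantizes to the fricative [s]. /d/ is a stop between vowels /u/ and /a/, so it spirantizes to the fricative [z]. /d/ is a stop between vowels /a/ and /a/, so it spirantizes to the fricative [z]. /xabitaudadaloo/ → xavisauzazaloo.
Rule 5 (final vowel raising): /o/ is a mid vowel in word-final position, so it raises to [u]. /xavisauzazaloo/ → xavisauzazalou.

xavisauzazalou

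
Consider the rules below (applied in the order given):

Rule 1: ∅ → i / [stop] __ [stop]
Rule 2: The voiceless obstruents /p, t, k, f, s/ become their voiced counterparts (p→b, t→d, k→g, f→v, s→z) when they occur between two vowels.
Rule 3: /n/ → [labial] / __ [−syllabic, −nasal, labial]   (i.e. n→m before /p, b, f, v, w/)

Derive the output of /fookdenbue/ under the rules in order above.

foogidembue

Rule 1 (stop-cluster i-epenthesis): /k/ and /d/ form a stop–stop cluster, so [i] is inserted between them. /fookdenbue/ → fookidenbue.
Rule 2 (intervocalic voicing): /k/ is a voiceless obstruent between vowels /o/ and /i/, so it voices to [g]. /fookidenbue/ → foogidenbue.
Rule 3 (nasal place assimilation): /n/ precedes the labial consonant /b/, so it assimilates in place to [m]. /foogidenbue/ → foogidembue.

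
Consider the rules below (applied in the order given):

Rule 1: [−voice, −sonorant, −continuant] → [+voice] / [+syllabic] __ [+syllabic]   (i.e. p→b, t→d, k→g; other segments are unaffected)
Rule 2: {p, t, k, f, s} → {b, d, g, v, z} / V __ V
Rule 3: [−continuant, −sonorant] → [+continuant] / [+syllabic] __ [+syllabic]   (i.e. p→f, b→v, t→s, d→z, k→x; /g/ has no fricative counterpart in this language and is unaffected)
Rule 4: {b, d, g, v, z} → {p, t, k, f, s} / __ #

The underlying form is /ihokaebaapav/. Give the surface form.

ihogaevaavaf

Rule 1 (intervocalic voicing): /k/ is a voiceless stop between vowels /o/ and /a/, so it voices to [g]. /p/ is a voiceless stop between vowels /a/ and /a/, so it voices to [b]. /ihokaebaapav/ → ihogaebaabav.
Rule 2 (intervocalic voicing): no segment meets the environment; /ihogaebaabav/ is unchanged.
Rule 3 (intervocalic spirantization): /b/ is a stop between vowels /e/ and /a/, so it spirantizes to the fricative [v]. /b/ is a stop between vowels /a/ and /a/, so it spirantizes to the fricative [v]. /ihogaebaabav/ → ihogaevaavav.
Rule 4 (final devoicing): /v/ is a voiced obstruent in word-final position, so it devoices to [f]. /ihogaevaavav/ → ihogaevaavaf.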